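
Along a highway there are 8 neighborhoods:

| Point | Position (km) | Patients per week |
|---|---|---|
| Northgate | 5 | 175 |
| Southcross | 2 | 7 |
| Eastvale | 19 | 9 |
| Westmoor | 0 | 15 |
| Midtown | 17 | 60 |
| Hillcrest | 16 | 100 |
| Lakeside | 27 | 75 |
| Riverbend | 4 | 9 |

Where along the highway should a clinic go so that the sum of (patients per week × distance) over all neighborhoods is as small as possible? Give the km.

For a sum of weighted absolute distances on a line, the optimum is the weighted median (not the mean). Total weight W = 450; half-weight = 225.
Sort by position and accumulate weight:
  km 0 (Westmoor, w=15) → cum 15
  km 2 (Southcross, w=7) → cum 22
  km 4 (Riverbend, w=9) → cum 31
  km 5 (Northgate, w=175) → cum 206
  km 16 (Hillcrest, w=100) → cum 306  ≥ 225 → median here
  km 17 (Midtown, w=60) → cum 366
  km 19 (Eastvale, w=9) → cum 375
  km 27 (Lakeside, w=75) → cum 450
Optimal location: km 16.

x = 16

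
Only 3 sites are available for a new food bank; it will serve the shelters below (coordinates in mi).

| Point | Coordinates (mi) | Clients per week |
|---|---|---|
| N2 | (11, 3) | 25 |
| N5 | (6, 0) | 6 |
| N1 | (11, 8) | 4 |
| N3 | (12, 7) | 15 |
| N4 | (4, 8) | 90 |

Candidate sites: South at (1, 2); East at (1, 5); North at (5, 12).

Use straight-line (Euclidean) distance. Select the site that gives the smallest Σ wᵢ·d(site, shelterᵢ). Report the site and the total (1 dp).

North, total 871.6 mi

Total weighted distance at each candidate:
  South (1, 2): total = 1115.2
  East (1, 5): total = 888.7
  North (5, 12): total = 871.6
Minimum is at North with total 871.6 mi.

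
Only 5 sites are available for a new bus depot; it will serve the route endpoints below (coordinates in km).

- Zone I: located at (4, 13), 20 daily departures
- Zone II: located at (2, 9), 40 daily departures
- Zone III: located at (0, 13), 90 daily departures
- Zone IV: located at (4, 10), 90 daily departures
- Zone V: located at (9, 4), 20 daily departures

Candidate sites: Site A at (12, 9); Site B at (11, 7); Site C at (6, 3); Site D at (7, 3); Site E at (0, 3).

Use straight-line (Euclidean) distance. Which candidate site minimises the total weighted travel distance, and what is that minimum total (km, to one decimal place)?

Total weighted distance at each candidate:
  Site A (12, 9): total = 2559.5
  Site B (11, 7): total = 2438.4
  Site C (6, 3): total = 2260.4
  Site D (7, 3): total = 2349.9
  Site E (0, 3): total = 2275.1
Minimum is at Site C with total 2260.4 km.

Site C, total 2260.4 km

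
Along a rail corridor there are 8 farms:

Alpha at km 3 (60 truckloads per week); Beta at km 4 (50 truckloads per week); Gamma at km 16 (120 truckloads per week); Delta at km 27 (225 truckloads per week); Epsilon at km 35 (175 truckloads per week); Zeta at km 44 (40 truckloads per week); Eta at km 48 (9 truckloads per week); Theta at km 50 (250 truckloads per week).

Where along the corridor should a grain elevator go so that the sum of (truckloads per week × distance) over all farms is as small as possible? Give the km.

x = 35

For a sum of weighted absolute distances on a line, the optimum is the weighted median (not the mean). Total weight W = 929; half-weight = 464.5.
Sort by position and accumulate weight:
  km 3 (Alpha, w=60) → cum 60
  km 4 (Beta, w=50) → cum 110
  km 16 (Gamma, w=120) → cum 230
  km 27 (Delta, w=225) → cum 455
  km 35 (Epsilon, w=175) → cum 630  ≥ 464.5 → median here
  km 44 (Zeta, w=40) → cum 670
  km 48 (Eta, w=9) → cum 679
  km 50 (Theta, w=250) → cum 929
Optimal location: km 35.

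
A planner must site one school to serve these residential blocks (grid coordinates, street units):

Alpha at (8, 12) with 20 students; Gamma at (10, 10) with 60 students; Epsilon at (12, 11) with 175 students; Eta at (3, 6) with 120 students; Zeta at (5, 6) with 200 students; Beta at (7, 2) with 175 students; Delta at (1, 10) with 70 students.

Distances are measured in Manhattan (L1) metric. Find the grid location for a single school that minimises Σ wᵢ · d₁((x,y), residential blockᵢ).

(7, 6)

Manhattan distance separates: Σwᵢ(|x−xᵢ|+|y−yᵢ|) = Σwᵢ|x−xᵢ| + Σwᵢ|y−yᵢ|, so x and y are optimised independently as 1-D weighted medians.
Total weight W = 820; half = 410.
x-coordinate, sorted with cumulative weight:
  x=1 (Delta, w=70) cum 70
  x=3 (Eta, w=120) cum 190
  x=5 (Zeta, w=200) cum 390
  x=7 (Beta, w=175) cum 565  ← median
  x=8 (Alpha, w=20) cum 585
  x=10 (Gamma, w=60) cum 645
  x=12 (Epsilon, w=175) cum 820
⇒ x* = 7
y-coordinate, sorted with cumulative weight:
  y=2 (Beta, w=175) cum 175
  y=6 (Eta, w=120) cum 295
  y=6 (Zeta, w=200) cum 495  ← median
  y=10 (Gamma, w=60) cum 555
  y=10 (Delta, w=70) cum 625
  y=11 (Epsilon, w=175) cum 800
  y=12 (Alpha, w=20) cum 820
⇒ y* = 6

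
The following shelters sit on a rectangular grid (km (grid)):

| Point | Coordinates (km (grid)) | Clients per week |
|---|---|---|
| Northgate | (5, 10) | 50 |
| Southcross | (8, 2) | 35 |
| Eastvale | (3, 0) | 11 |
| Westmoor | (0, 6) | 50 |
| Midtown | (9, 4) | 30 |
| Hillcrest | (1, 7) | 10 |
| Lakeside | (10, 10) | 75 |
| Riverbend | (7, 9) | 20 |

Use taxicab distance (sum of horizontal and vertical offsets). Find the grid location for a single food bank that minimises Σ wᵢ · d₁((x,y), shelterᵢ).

(7, 9)

Manhattan distance separates: Σwᵢ(|x−xᵢ|+|y−yᵢ|) = Σwᵢ|x−xᵢ| + Σwᵢ|y−yᵢ|, so x and y are optimised independently as 1-D weighted medians.
Total weight W = 281; half = 140.5.
x-coordinate, sorted with cumulative weight:
  x=0 (Westmoor, w=50) cum 50
  x=1 (Hillcrest, w=10) cum 60
  x=3 (Eastvale, w=11) cum 71
  x=5 (Northgate, w=50) cum 121
  x=7 (Riverbend, w=20) cum 141  ← median
  x=8 (Southcross, w=35) cum 176
  x=9 (Midtown, w=30) cum 206
  x=10 (Lakeside, w=75) cum 281
⇒ x* = 7
y-coordinate, sorted with cumulative weight:
  y=0 (Eastvale, w=11) cum 11
  y=2 (Southcross, w=35) cum 46
  y=4 (Midtown, w=30) cum 76
  y=6 (Westmoor, w=50) cum 126
  y=7 (Hillcrest, w=10) cum 136
  y=9 (Riverbend, w=20) cum 156  ← median
  y=10 (Northgate, w=50) cum 206
  y=10 (Lakeside, w=75) cum 281
⇒ y* = 9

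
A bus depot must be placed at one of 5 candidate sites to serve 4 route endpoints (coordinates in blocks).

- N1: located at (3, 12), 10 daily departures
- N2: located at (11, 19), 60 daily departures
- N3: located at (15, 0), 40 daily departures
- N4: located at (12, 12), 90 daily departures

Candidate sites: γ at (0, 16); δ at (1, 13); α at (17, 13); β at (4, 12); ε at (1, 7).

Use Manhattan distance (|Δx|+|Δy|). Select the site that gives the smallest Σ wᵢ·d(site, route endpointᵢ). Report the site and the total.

α, total 2010 blocks

Total weighted distance at each candidate:
  γ (0, 16): total = 3590
  δ (1, 13): total = 3150
  α (17, 13): total = 2010
  β (4, 12): total = 2490
  ε (1, 7): total = 3670
Minimum is at α with total 2010 blocks.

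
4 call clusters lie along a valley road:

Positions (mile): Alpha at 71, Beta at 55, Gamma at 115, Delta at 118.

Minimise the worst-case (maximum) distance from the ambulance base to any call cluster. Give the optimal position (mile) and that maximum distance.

The 1-center on a line is the midpoint of the two extreme points: leftmost at 55, rightmost at 118.
Optimal location = (55 + 118)/2 = 86.5; maximum distance = (118 − 55)/2 = 31.5.

location 86.5, max distance 31.5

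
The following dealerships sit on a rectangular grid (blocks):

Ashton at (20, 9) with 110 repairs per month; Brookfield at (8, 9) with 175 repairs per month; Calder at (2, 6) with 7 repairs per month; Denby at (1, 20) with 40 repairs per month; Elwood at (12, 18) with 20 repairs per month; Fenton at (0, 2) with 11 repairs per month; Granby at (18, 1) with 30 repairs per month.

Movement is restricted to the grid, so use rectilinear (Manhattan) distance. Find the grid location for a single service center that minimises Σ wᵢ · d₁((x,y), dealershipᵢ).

Manhattan distance separates: Σwᵢ(|x−xᵢ|+|y−yᵢ|) = Σwᵢ|x−xᵢ| + Σwᵢ|y−yᵢ|, so x and y are optimised independently as 1-D weighted medians.
Total weight W = 393; half = 196.5.
x-coordinate, sorted with cumulative weight:
  x=0 (Fenton, w=11) cum 11
  x=1 (Denby, w=40) cum 51
  x=2 (Calder, w=7) cum 58
  x=8 (Brookfield, w=175) cum 233  ← median
  x=12 (Elwood, w=20) cum 253
  x=18 (Granby, w=30) cum 283
  x=20 (Ashton, w=110) cum 393
⇒ x* = 8
y-coordinate, sorted with cumulative weight:
  y=1 (Granby, w=30) cum 30
  y=2 (Fenton, w=11) cum 41
  y=6 (Calder, w=7) cum 48
  y=9 (Ashton, w=110) cum 158
  y=9 (Brookfield, w=175) cum 333  ← median
  y=18 (Elwood, w=20) cum 353
  y=20 (Denby, w=40) cum 393
⇒ y* = 9

(8, 9)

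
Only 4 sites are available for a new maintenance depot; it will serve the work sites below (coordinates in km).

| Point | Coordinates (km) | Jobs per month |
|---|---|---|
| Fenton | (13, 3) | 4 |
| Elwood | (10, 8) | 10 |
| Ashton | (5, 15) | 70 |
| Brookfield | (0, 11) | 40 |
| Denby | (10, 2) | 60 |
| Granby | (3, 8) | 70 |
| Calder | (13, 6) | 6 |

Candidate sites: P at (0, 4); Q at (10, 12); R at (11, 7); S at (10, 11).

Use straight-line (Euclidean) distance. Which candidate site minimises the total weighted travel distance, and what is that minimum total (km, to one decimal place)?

Total weighted distance at each candidate:
  P (0, 4): total = 2326.5
  Q (10, 12): total = 2092.7
  R (11, 7): total = 2083.9
  S (10, 11): total = 2020.5
Minimum is at S with total 2020.5 km.

S, total 2020.5 km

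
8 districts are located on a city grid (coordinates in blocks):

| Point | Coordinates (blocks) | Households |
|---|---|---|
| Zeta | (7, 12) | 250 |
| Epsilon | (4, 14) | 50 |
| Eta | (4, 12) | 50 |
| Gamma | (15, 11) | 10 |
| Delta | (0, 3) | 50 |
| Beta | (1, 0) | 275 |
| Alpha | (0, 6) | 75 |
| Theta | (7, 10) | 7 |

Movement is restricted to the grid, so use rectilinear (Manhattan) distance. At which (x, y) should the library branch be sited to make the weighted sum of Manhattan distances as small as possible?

Manhattan distance separates: Σwᵢ(|x−xᵢ|+|y−yᵢ|) = Σwᵢ|x−xᵢ| + Σwᵢ|y−yᵢ|, so x and y are optimised independently as 1-D weighted medians.
Total weight W = 767; half = 383.5.
x-coordinate, sorted with cumulative weight:
  x=0 (Delta, w=50) cum 50
  x=0 (Alpha, w=75) cum 125
  x=1 (Beta, w=275) cum 400  ← median
  x=4 (Epsilon, w=50) cum 450
  x=4 (Eta, w=50) cum 500
  x=7 (Zeta, w=250) cum 750
  x=7 (Theta, w=7) cum 757
  x=15 (Gamma, w=10) cum 767
⇒ x* = 1
y-coordinate, sorted with cumulative weight:
  y=0 (Beta, w=275) cum 275
  y=3 (Delta, w=50) cum 325
  y=6 (Alpha, w=75) cum 400  ← median
  y=10 (Theta, w=7) cum 407
  y=11 (Gamma, w=10) cum 417
  y=12 (Zeta, w=250) cum 667
  y=12 (Eta, w=50) cum 717
  y=14 (Epsilon, w=50) cum 767
⇒ y* = 6

(1, 6)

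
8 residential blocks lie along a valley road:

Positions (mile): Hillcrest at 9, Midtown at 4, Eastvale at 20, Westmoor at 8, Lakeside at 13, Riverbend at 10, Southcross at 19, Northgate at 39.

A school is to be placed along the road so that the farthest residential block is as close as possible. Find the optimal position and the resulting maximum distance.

The 1-center on a line is the midpoint of the two extreme points: leftmost at 4, rightmost at 39.
Optimal location = (4 + 39)/2 = 21.5; maximum distance = (39 − 4)/2 = 17.5.

location 21.5, max distance 17.5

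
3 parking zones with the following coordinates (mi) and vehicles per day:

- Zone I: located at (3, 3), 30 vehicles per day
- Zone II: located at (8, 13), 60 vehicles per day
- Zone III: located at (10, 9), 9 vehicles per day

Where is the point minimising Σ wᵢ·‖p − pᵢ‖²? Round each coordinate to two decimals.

(6.67, 9.61)

The minimiser of Σwᵢ‖p−pᵢ‖² is the weighted centroid p* = (Σwᵢpᵢ)/(Σwᵢ).
Σwᵢ = 99.
Σwᵢxᵢ = 30·3 + 60·8 + 9·10 = 660.
Σwᵢyᵢ = 30·3 + 60·13 + 9·9 = 951.
x* = 660/99 = 6.67, y* = 951/99 = 9.61.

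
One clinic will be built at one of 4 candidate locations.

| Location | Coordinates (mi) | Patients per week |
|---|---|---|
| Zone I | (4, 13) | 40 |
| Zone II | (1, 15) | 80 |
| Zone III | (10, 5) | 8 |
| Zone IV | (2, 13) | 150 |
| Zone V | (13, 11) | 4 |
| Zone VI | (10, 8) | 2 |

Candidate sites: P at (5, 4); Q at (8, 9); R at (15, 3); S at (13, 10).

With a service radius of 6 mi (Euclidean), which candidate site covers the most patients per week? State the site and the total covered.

Coverage radius r = 6 mi; a point is covered iff (Δx)²+(Δy)² ≤ 6² = 36.
  P (5, 4): covers {Zone III} → 8
  Q (8, 9): covers {Zone I, Zone III, Zone V, Zone VI} → 54
  R (15, 3): covers {Zone III} → 8
  S (13, 10): covers {Zone III, Zone V, Zone VI} → 14
Maximum coverage at Q: 54 patients per week.

Q, covering 54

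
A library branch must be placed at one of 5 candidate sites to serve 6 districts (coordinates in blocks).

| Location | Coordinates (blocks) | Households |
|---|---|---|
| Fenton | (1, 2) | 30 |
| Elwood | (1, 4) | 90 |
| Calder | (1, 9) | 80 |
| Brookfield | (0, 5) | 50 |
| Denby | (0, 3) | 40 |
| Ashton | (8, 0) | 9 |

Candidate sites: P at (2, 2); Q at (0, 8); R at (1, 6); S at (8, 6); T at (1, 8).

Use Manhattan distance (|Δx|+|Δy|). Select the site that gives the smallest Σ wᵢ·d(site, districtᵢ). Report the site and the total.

R, total 917 blocks

Total weighted distance at each candidate:
  P (2, 2): total = 1382
  Q (0, 8): total = 1314
  R (1, 6): total = 917
  S (8, 6): total = 2884
  T (1, 8): total = 1195
Minimum is at R with total 917 blocks.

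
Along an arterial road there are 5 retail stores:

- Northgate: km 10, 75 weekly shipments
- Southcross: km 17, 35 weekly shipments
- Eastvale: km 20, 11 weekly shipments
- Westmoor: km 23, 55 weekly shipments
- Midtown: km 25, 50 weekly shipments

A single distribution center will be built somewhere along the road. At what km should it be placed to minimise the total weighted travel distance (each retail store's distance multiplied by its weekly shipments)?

x = 20

For a sum of weighted absolute distances on a line, the optimum is the weighted median (not the mean). Total weight W = 226; half-weight = 113.
Sort by position and accumulate weight:
  km 10 (Northgate, w=75) → cum 75
  km 17 (Southcross, w=35) → cum 110
  km 20 (Eastvale, w=11) → cum 121  ≥ 113 → median here
  km 23 (Westmoor, w=55) → cum 176
  km 25 (Midtown, w=50) → cum 226
Optimal location: km 20.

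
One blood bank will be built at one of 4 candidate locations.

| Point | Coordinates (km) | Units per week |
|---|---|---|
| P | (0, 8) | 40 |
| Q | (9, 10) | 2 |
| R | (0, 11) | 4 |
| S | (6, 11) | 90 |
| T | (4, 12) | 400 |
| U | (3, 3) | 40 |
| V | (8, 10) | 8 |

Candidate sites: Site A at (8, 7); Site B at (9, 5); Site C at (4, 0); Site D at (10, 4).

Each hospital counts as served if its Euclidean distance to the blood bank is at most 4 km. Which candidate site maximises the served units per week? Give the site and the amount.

Site C, covering 40

Coverage radius r = 4 km; a point is covered iff (Δx)²+(Δy)² ≤ 4² = 16.
  Site A (8, 7): covers {Q, V} → 10
  Site B (9, 5): covers {none} → 0
  Site C (4, 0): covers {U} → 40
  Site D (10, 4): covers {none} → 0
Maximum coverage at Site C: 40 units per week.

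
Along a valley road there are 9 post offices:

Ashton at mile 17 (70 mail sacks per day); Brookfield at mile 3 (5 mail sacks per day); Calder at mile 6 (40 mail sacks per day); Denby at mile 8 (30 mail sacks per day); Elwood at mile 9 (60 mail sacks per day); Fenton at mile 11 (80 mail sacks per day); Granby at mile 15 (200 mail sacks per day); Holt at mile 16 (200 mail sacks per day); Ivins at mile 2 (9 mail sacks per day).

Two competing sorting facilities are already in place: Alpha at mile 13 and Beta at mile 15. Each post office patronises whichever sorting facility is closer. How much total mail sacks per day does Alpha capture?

The indifferent point is the midpoint (13+15)/2 = 14; post offices left of it (closer to Alpha at 13) go to Alpha, those right go to Beta.
  Ivins at 2 (w=9) → Alpha
  Brookfield at 3 (w=5) → Alpha
  Calder at 6 (w=40) → Alpha
  Denby at 8 (w=30) → Alpha
  Elwood at 9 (w=60) → Alpha
  Fenton at 11 (w=80) → Alpha
  Granby at 15 (w=200) → Beta
  Holt at 16 (w=200) → Beta
  Ashton at 17 (w=70) → Beta
Alpha captures 224; Beta captures 470.

224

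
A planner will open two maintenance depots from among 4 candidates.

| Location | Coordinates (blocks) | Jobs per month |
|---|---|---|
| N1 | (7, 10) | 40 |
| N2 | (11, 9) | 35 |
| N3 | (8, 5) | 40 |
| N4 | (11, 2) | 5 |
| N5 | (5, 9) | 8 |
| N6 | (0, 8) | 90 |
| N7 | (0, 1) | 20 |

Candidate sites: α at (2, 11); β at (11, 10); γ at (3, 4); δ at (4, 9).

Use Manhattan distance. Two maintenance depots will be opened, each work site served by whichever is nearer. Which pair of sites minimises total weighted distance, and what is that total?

Evaluate every pair (each demand assigned to the nearer of the two):
  {β, δ}: total = 1253
  {γ, δ}: total = 1273
  {β, γ}: total = 1281
  {α, β}: total = 1285
  {α, δ}: total = 1493
  {α, γ}: total = 1525
Best pair: {β, δ} with total 1253.

{β, δ}, total 1253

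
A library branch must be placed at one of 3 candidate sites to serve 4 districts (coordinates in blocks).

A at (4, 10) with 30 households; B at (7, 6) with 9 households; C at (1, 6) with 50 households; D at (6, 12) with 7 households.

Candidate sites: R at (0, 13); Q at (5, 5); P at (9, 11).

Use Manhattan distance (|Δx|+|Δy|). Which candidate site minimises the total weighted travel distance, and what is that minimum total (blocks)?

Total weighted distance at each candidate:
  R (0, 13): total = 785
  Q (5, 5): total = 513
  P (9, 11): total = 921
Minimum is at Q with total 513 blocks.

Q, total 513 blocks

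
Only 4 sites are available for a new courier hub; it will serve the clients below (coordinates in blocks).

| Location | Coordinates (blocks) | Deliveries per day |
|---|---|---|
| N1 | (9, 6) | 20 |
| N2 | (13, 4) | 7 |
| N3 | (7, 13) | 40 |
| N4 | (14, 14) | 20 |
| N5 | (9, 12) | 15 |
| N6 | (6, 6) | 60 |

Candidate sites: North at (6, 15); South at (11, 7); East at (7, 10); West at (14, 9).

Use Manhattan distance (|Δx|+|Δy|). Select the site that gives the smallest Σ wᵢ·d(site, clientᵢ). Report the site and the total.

Total weighted distance at each candidate:
  North (6, 15): total = 1296
  South (11, 7): total = 1160
  East (7, 10): total = 904
  West (14, 9): total = 1522
Minimum is at East with total 904 blocks.

East, total 904 blocks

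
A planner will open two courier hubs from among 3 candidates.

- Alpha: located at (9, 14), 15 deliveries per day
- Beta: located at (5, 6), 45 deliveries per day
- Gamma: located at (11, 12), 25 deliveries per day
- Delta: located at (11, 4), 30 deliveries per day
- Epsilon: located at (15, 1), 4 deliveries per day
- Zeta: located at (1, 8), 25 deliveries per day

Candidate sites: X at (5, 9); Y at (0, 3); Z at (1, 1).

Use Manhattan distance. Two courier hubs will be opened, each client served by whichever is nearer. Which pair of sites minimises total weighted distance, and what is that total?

{X, Z}, total 1006

Evaluate every pair (each demand assigned to the nearer of the two):
  {X, Z}: total = 1006
  {X, Y}: total = 1018
  {Y, Z}: total = 1726
Best pair: {X, Z} with total 1006.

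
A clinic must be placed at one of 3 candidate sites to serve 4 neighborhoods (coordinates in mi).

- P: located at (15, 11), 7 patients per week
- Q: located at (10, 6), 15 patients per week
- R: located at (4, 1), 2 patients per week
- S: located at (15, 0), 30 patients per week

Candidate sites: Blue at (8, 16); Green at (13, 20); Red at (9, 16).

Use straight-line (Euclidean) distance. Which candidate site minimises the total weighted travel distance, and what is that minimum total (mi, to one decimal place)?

Total weighted distance at each candidate:
  Blue (8, 16): total = 768.2
  Green (13, 20): total = 924.3
  Red (9, 16): total = 749.7
Minimum is at Red with total 749.7 mi.

Red, total 749.7 mi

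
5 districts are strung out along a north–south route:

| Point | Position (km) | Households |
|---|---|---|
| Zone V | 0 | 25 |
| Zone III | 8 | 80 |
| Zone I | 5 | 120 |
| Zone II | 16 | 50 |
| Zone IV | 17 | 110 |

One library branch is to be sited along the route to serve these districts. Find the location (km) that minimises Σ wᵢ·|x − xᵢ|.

x = 8

For a sum of weighted absolute distances on a line, the optimum is the weighted median (not the mean). Total weight W = 385; half-weight = 192.5.
Sort by position and accumulate weight:
  km 0 (Zone V, w=25) → cum 25
  km 5 (Zone I, w=120) → cum 145
  km 8 (Zone III, w=80) → cum 225  ≥ 192.5 → median here
  km 16 (Zone II, w=50) → cum 275
  km 17 (Zone IV, w=110) → cum 385
Optimal location: km 8.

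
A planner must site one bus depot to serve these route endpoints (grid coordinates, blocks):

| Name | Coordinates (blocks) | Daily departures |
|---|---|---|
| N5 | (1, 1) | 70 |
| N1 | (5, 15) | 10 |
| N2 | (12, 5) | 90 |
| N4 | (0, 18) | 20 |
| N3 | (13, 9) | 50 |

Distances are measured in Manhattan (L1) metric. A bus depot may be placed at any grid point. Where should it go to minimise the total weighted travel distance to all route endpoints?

Manhattan distance separates: Σwᵢ(|x−xᵢ|+|y−yᵢ|) = Σwᵢ|x−xᵢ| + Σwᵢ|y−yᵢ|, so x and y are optimised independently as 1-D weighted medians.
Total weight W = 240; half = 120.
x-coordinate, sorted with cumulative weight:
  x=0 (N4, w=20) cum 20
  x=1 (N5, w=70) cum 90
  x=5 (N1, w=10) cum 100
  x=12 (N2, w=90) cum 190  ← median
  x=13 (N3, w=50) cum 240
⇒ x* = 12
y-coordinate, sorted with cumulative weight:
  y=1 (N5, w=70) cum 70
  y=5 (N2, w=90) cum 160  ← median
  y=9 (N3, w=50) cum 210
  y=15 (N1, w=10) cum 220
  y=18 (N4, w=20) cum 240
⇒ y* = 5

(12, 5)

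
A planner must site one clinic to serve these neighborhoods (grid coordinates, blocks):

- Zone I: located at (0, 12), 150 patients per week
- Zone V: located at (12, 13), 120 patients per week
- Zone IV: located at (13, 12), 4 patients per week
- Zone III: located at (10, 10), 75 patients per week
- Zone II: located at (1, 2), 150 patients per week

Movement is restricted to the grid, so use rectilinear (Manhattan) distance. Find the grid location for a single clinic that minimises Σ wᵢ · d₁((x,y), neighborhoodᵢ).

Manhattan distance separates: Σwᵢ(|x−xᵢ|+|y−yᵢ|) = Σwᵢ|x−xᵢ| + Σwᵢ|y−yᵢ|, so x and y are optimised independently as 1-D weighted medians.
Total weight W = 499; half = 249.5.
x-coordinate, sorted with cumulative weight:
  x=0 (Zone I, w=150) cum 150
  x=1 (Zone II, w=150) cum 300  ← median
  x=10 (Zone III, w=75) cum 375
  x=12 (Zone V, w=120) cum 495
  x=13 (Zone IV, w=4) cum 499
⇒ x* = 1
y-coordinate, sorted with cumulative weight:
  y=2 (Zone II, w=150) cum 150
  y=10 (Zone III, w=75) cum 225
  y=12 (Zone I, w=150) cum 375  ← median
  y=12 (Zone IV, w=4) cum 379
  y=13 (Zone V, w=120) cum 499
⇒ y* = 12

(1, 12)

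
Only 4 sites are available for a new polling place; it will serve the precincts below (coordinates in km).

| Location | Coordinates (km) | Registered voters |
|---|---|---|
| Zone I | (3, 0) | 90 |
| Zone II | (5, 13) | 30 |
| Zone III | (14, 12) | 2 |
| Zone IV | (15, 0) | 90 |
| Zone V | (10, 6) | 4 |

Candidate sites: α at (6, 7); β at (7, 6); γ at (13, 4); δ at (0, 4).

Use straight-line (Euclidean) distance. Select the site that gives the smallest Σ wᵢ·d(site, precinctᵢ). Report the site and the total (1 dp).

Total weighted distance at each candidate:
  α (6, 7): total = 1929.4
  β (7, 6): total = 1797.8
  γ (13, 4): total = 1763.6
  δ (0, 4): total = 2229.1
Minimum is at γ with total 1763.6 km.

γ, total 1763.6 km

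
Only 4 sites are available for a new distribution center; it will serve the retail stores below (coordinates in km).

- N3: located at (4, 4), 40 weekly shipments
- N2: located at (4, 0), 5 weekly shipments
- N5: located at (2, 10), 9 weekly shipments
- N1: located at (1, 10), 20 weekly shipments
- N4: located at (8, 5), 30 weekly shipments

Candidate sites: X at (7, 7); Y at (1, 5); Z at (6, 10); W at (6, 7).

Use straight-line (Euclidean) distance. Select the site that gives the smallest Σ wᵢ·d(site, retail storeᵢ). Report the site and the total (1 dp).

W, total 427.1 km

Total weighted distance at each candidate:
  X (7, 7): total = 461.5
  Y (1, 5): total = 511.5
  Z (6, 10): total = 601.5
  W (6, 7): total = 427.1
Minimum is at W with total 427.1 km.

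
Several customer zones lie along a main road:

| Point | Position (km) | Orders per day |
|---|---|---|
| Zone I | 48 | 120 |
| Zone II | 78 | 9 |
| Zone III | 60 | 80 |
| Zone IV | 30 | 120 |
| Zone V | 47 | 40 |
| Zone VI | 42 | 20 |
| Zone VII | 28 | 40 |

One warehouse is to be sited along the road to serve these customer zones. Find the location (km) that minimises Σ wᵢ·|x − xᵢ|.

x = 47

For a sum of weighted absolute distances on a line, the optimum is the weighted median (not the mean). Total weight W = 429; half-weight = 214.5.
Sort by position and accumulate weight:
  km 28 (Zone VII, w=40) → cum 40
  km 30 (Zone IV, w=120) → cum 160
  km 42 (Zone VI, w=20) → cum 180
  km 47 (Zone V, w=40) → cum 220  ≥ 214.5 → median here
  km 48 (Zone I, w=120) → cum 340
  km 60 (Zone III, w=80) → cum 420
  km 78 (Zone II, w=9) → cum 429
Optimal location: km 47.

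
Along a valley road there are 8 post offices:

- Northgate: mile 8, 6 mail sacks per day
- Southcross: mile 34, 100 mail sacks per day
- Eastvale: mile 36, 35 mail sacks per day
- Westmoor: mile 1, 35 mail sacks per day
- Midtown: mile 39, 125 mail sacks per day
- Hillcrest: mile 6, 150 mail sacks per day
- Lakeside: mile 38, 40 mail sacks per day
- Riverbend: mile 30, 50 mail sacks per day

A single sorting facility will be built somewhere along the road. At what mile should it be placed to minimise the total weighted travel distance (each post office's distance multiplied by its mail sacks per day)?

For a sum of weighted absolute distances on a line, the optimum is the weighted median (not the mean). Total weight W = 541; half-weight = 270.5.
Sort by position and accumulate weight:
  mile 1 (Westmoor, w=35) → cum 35
  mile 6 (Hillcrest, w=150) → cum 185
  mile 8 (Northgate, w=6) → cum 191
  mile 30 (Riverbend, w=50) → cum 241
  mile 34 (Southcross, w=100) → cum 341  ≥ 270.5 → median here
  mile 36 (Eastvale, w=35) → cum 376
  mile 38 (Lakeside, w=40) → cum 416
  mile 39 (Midtown, w=125) → cum 541
Optimal location: mile 34.

x = 34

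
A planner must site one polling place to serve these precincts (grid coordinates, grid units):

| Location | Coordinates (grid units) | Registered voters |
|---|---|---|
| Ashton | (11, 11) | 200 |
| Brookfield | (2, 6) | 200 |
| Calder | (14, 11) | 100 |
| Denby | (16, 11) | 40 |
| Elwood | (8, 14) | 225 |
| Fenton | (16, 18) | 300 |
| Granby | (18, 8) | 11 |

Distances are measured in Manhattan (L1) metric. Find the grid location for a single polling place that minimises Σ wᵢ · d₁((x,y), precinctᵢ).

Manhattan distance separates: Σwᵢ(|x−xᵢ|+|y−yᵢ|) = Σwᵢ|x−xᵢ| + Σwᵢ|y−yᵢ|, so x and y are optimised independently as 1-D weighted medians.
Total weight W = 1076; half = 538.
x-coordinate, sorted with cumulative weight:
  x=2 (Brookfield, w=200) cum 200
  x=8 (Elwood, w=225) cum 425
  x=11 (Ashton, w=200) cum 625  ← median
  x=14 (Calder, w=100) cum 725
  x=16 (Denby, w=40) cum 765
  x=16 (Fenton, w=300) cum 1065
  x=18 (Granby, w=11) cum 1076
⇒ x* = 11
y-coordinate, sorted with cumulative weight:
  y=6 (Brookfield, w=200) cum 200
  y=8 (Granby, w=11) cum 211
  y=11 (Ashton, w=200) cum 411
  y=11 (Calder, w=100) cum 511
  y=11 (Denby, w=40) cum 551  ← median
  y=14 (Elwood, w=225) cum 776
  y=18 (Fenton, w=300) cum 1076
⇒ y* = 11

(11, 11)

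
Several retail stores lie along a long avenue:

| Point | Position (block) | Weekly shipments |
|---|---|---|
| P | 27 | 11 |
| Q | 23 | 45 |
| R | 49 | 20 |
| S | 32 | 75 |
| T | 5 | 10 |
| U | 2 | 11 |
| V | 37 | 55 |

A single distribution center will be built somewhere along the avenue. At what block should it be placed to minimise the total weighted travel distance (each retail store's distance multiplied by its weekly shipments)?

x = 32

For a sum of weighted absolute distances on a line, the optimum is the weighted median (not the mean). Total weight W = 227; half-weight = 113.5.
Sort by position and accumulate weight:
  block 2 (U, w=11) → cum 11
  block 5 (T, w=10) → cum 21
  block 23 (Q, w=45) → cum 66
  block 27 (P, w=11) → cum 77
  block 32 (S, w=75) → cum 152  ≥ 113.5 → median here
  block 37 (V, w=55) → cum 207
  block 49 (R, w=20) → cum 227
Optimal location: block 32.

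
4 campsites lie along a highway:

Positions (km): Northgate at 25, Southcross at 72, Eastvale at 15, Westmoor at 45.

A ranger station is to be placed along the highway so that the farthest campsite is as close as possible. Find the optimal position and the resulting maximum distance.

location 43.5, max distance 28.5

The 1-center on a line is the midpoint of the two extreme points: leftmost at 15, rightmost at 72.
Optimal location = (15 + 72)/2 = 43.5; maximum distance = (72 − 15)/2 = 28.5.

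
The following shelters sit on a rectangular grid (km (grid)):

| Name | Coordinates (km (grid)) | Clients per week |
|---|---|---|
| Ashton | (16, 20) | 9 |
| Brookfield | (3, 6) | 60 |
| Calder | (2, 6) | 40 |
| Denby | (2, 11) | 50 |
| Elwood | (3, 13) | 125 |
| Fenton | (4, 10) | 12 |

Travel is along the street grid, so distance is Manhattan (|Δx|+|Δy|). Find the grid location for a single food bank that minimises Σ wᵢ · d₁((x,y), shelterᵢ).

Manhattan distance separates: Σwᵢ(|x−xᵢ|+|y−yᵢ|) = Σwᵢ|x−xᵢ| + Σwᵢ|y−yᵢ|, so x and y are optimised independently as 1-D weighted medians.
Total weight W = 296; half = 148.
x-coordinate, sorted with cumulative weight:
  x=2 (Calder, w=40) cum 40
  x=2 (Denby, w=50) cum 90
  x=3 (Brookfield, w=60) cum 150  ← median
  x=3 (Elwood, w=125) cum 275
  x=4 (Fenton, w=12) cum 287
  x=16 (Ashton, w=9) cum 296
⇒ x* = 3
y-coordinate, sorted with cumulative weight:
  y=6 (Brookfield, w=60) cum 60
  y=6 (Calder, w=40) cum 100
  y=10 (Fenton, w=12) cum 112
  y=11 (Denby, w=50) cum 162  ← median
  y=13 (Elwood, w=125) cum 287
  y=20 (Ashton, w=9) cum 296
⇒ y* = 11

(3, 11)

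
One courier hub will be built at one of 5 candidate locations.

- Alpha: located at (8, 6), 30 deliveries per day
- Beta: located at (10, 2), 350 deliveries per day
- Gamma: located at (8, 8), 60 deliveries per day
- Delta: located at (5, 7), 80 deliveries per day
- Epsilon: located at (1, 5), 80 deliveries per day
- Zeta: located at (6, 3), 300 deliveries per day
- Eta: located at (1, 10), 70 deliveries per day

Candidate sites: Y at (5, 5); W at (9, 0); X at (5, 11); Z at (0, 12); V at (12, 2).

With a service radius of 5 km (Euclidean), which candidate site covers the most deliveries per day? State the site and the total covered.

W, covering 650

Coverage radius r = 5 km; a point is covered iff (Δx)²+(Δy)² ≤ 5² = 25.
  Y (5, 5): covers {Alpha, Gamma, Delta, Epsilon, Zeta} → 550
  W (9, 0): covers {Beta, Zeta} → 650
  X (5, 11): covers {Gamma, Delta, Eta} → 210
  Z (0, 12): covers {Eta} → 70
  V (12, 2): covers {Beta} → 350
Maximum coverage at W: 650 deliveries per day.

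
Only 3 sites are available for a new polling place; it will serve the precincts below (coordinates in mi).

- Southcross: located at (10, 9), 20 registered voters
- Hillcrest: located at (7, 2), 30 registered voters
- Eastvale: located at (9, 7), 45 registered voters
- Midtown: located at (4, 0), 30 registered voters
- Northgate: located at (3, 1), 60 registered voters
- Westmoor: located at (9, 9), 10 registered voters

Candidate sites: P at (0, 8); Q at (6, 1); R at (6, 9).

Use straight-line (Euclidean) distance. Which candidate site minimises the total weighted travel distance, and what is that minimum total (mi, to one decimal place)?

Q, total 855.7 mi

Total weighted distance at each candidate:
  P (0, 8): total = 1700.9
  Q (6, 1): total = 855.7
  R (6, 9): total = 1273.6
Minimum is at Q with total 855.7 mi.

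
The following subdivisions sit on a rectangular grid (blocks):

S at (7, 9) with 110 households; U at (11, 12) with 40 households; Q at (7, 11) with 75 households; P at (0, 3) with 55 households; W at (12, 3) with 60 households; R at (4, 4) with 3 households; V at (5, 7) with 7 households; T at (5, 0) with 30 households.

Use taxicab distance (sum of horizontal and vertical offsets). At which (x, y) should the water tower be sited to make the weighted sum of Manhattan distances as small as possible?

Manhattan distance separates: Σwᵢ(|x−xᵢ|+|y−yᵢ|) = Σwᵢ|x−xᵢ| + Σwᵢ|y−yᵢ|, so x and y are optimised independently as 1-D weighted medians.
Total weight W = 380; half = 190.
x-coordinate, sorted with cumulative weight:
  x=0 (P, w=55) cum 55
  x=4 (R, w=3) cum 58
  x=5 (V, w=7) cum 65
  x=5 (T, w=30) cum 95
  x=7 (S, w=110) cum 205  ← median
  x=7 (Q, w=75) cum 280
  x=11 (U, w=40) cum 320
  x=12 (W, w=60) cum 380
⇒ x* = 7
y-coordinate, sorted with cumulative weight:
  y=0 (T, w=30) cum 30
  y=3 (P, w=55) cum 85
  y=3 (W, w=60) cum 145
  y=4 (R, w=3) cum 148
  y=7 (V, w=7) cum 155
  y=9 (S, w=110) cum 265  ← median
  y=11 (Q, w=75) cum 340
  y=12 (U, w=40) cum 380
⇒ y* = 9

(7, 9)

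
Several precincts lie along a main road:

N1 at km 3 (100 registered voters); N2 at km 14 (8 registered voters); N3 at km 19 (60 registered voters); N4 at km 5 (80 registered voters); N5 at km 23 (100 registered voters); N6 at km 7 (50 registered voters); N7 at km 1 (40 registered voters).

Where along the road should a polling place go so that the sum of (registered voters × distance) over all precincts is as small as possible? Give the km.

x = 5

For a sum of weighted absolute distances on a line, the optimum is the weighted median (not the mean). Total weight W = 438; half-weight = 219.
Sort by position and accumulate weight:
  km 1 (N7, w=40) → cum 40
  km 3 (N1, w=100) → cum 140
  km 5 (N4, w=80) → cum 220  ≥ 219 → median here
  km 7 (N6, w=50) → cum 270
  km 14 (N2, w=8) → cum 278
  km 19 (N3, w=60) → cum 338
  km 23 (N5, w=100) → cum 438
Optimal location: km 5.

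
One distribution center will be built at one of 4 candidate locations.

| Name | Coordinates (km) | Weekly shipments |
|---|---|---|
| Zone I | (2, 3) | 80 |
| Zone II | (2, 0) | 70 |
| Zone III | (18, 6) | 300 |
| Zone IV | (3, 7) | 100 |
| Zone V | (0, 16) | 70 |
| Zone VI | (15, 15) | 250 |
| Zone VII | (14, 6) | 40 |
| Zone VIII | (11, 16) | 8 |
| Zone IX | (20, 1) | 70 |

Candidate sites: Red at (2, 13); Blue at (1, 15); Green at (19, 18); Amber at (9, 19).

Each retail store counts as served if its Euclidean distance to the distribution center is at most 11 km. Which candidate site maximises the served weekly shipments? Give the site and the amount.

Amber, covering 328

Coverage radius r = 11 km; a point is covered iff (Δx)²+(Δy)² ≤ 11² = 121.
  Red (2, 13): covers {Zone I, Zone IV, Zone V, Zone VIII} → 258
  Blue (1, 15): covers {Zone IV, Zone V, Zone VIII} → 178
  Green (19, 18): covers {Zone VI, Zone VIII} → 258
  Amber (9, 19): covers {Zone V, Zone VI, Zone VIII} → 328
Maximum coverage at Amber: 328 weekly shipments.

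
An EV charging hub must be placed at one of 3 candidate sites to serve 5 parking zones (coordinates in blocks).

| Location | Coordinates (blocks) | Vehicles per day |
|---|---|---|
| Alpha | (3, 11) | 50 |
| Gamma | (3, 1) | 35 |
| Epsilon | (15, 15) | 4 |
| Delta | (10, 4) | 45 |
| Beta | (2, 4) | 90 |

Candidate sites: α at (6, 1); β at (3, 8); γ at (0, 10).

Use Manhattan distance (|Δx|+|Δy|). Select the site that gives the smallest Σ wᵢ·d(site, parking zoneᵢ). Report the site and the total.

Total weighted distance at each candidate:
  α (6, 1): total = 1792
  β (3, 8): total = 1416
  γ (0, 10): total = 2140
Minimum is at β with total 1416 blocks.

β, total 1416 blocks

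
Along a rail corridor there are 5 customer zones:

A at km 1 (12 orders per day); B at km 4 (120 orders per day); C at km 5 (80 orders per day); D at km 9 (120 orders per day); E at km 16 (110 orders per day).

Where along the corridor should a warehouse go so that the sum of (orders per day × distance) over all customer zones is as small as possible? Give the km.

For a sum of weighted absolute distances on a line, the optimum is the weighted median (not the mean). Total weight W = 442; half-weight = 221.
Sort by position and accumulate weight:
  km 1 (A, w=12) → cum 12
  km 4 (B, w=120) → cum 132
  km 5 (C, w=80) → cum 212
  km 9 (D, w=120) → cum 332  ≥ 221 → median here
  km 16 (E, w=110) → cum 442
Optimal location: km 9.

x = 9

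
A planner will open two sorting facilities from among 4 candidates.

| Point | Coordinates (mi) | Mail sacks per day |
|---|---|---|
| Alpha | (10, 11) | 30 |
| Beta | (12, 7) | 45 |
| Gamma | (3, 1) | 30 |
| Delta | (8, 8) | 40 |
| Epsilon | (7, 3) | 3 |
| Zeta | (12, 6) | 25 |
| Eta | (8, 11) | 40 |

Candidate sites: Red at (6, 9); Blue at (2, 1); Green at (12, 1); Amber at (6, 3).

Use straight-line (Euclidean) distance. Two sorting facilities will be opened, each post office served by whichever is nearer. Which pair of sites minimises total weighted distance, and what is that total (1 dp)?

Evaluate every pair (each demand assigned to the nearer of the two):
  {Red, Blue}: total = 835.2
  {Red, Amber}: total = 900.2
  {Red, Green}: total = 1004.2
  {Green, Amber}: total = 1319.7
  {Blue, Amber}: total = 1338.8
  {Blue, Green}: total = 1500.4
Best pair: {Red, Blue} with total 835.2.

{Red, Blue}, total 835.2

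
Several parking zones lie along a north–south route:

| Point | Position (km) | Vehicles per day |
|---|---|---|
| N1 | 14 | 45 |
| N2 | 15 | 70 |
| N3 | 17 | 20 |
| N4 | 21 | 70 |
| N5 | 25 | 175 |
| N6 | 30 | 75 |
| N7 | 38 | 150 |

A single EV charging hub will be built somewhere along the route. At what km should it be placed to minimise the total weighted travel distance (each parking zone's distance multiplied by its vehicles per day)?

x = 25

For a sum of weighted absolute distances on a line, the optimum is the weighted median (not the mean). Total weight W = 605; half-weight = 302.5.
Sort by position and accumulate weight:
  km 14 (N1, w=45) → cum 45
  km 15 (N2, w=70) → cum 115
  km 17 (N3, w=20) → cum 135
  km 21 (N4, w=70) → cum 205
  km 25 (N5, w=175) → cum 380  ≥ 302.5 → median here
  km 30 (N6, w=75) → cum 455
  km 38 (N7, w=150) → cum 605
Optimal location: km 25.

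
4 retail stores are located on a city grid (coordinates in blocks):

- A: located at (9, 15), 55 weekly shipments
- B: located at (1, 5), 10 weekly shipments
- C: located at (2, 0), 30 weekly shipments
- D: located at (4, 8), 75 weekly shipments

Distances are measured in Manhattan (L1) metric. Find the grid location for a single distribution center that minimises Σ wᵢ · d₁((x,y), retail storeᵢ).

(4, 8)

Manhattan distance separates: Σwᵢ(|x−xᵢ|+|y−yᵢ|) = Σwᵢ|x−xᵢ| + Σwᵢ|y−yᵢ|, so x and y are optimised independently as 1-D weighted medians.
Total weight W = 170; half = 85.
x-coordinate, sorted with cumulative weight:
  x=1 (B, w=10) cum 10
  x=2 (C, w=30) cum 40
  x=4 (D, w=75) cum 115  ← median
  x=9 (A, w=55) cum 170
⇒ x* = 4
y-coordinate, sorted with cumulative weight:
  y=0 (C, w=30) cum 30
  y=5 (B, w=10) cum 40
  y=8 (D, w=75) cum 115  ← median
  y=15 (A, w=55) cum 170
⇒ y* = 8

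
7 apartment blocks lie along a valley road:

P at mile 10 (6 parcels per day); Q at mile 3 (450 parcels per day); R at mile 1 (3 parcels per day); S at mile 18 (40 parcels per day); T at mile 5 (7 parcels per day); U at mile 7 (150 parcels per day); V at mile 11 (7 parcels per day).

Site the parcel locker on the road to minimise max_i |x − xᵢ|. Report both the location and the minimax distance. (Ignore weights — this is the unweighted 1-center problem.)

The 1-center on a line is the midpoint of the two extreme points: leftmost at 1, rightmost at 18.
Optimal location = (1 + 18)/2 = 9.5; maximum distance = (18 − 1)/2 = 8.5.

location 9.5, max distance 8.5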